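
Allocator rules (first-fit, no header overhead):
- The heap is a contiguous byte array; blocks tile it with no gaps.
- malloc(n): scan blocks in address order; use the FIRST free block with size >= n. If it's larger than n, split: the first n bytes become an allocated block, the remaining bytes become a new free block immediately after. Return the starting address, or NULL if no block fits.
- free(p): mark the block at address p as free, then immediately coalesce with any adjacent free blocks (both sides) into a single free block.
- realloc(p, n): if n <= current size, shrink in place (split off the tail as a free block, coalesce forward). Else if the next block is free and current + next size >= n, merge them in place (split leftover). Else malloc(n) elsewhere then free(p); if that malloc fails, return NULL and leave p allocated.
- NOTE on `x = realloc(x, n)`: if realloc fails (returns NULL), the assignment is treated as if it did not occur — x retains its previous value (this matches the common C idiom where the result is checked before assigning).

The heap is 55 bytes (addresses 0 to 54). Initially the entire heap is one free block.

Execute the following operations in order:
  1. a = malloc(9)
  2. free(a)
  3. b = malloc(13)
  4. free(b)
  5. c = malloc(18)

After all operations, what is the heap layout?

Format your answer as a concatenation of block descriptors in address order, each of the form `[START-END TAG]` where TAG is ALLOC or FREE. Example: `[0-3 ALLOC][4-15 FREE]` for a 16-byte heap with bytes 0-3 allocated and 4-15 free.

Answer: [0-17 ALLOC][18-54 FREE]

Derivation:
Op 1: a = malloc(9) -> a = 0; heap: [0-8 ALLOC][9-54 FREE]
Op 2: free(a) -> (freed a); heap: [0-54 FREE]
Op 3: b = malloc(13) -> b = 0; heap: [0-12 ALLOC][13-54 FREE]
Op 4: free(b) -> (freed b); heap: [0-54 FREE]
Op 5: c = malloc(18) -> c = 0; heap: [0-17 ALLOC][18-54 FREE]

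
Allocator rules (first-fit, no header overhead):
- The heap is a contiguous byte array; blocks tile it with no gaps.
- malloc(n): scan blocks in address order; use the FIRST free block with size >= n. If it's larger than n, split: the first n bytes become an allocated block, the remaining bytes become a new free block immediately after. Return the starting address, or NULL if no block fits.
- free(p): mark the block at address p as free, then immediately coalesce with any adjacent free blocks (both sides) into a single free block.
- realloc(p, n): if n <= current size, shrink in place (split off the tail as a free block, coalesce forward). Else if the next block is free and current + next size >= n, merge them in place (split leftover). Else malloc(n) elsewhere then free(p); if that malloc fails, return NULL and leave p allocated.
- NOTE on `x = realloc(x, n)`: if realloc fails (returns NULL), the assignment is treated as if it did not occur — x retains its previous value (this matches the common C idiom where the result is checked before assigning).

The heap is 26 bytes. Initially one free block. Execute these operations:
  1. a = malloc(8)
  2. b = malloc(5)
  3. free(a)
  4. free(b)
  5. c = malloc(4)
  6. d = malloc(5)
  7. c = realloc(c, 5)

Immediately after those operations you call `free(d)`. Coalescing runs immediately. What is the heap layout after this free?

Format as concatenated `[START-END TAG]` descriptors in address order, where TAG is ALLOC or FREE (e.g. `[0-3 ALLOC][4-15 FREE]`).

Answer: [0-8 FREE][9-13 ALLOC][14-25 FREE]

Derivation:
Op 1: a = malloc(8) -> a = 0; heap: [0-7 ALLOC][8-25 FREE]
Op 2: b = malloc(5) -> b = 8; heap: [0-7 ALLOC][8-12 ALLOC][13-25 FREE]
Op 3: free(a) -> (freed a); heap: [0-7 FREE][8-12 ALLOC][13-25 FREE]
Op 4: free(b) -> (freed b); heap: [0-25 FREE]
Op 5: c = malloc(4) -> c = 0; heap: [0-3 ALLOC][4-25 FREE]
Op 6: d = malloc(5) -> d = 4; heap: [0-3 ALLOC][4-8 ALLOC][9-25 FREE]
Op 7: c = realloc(c, 5) -> c = 9; heap: [0-3 FREE][4-8 ALLOC][9-13 ALLOC][14-25 FREE]
free(d): d = 4 -> block [4-8 ALLOC]; mark free, coalesce with adjacent free neighbors -> [0-8 FREE][9-13 ALLOC][14-25 FREE]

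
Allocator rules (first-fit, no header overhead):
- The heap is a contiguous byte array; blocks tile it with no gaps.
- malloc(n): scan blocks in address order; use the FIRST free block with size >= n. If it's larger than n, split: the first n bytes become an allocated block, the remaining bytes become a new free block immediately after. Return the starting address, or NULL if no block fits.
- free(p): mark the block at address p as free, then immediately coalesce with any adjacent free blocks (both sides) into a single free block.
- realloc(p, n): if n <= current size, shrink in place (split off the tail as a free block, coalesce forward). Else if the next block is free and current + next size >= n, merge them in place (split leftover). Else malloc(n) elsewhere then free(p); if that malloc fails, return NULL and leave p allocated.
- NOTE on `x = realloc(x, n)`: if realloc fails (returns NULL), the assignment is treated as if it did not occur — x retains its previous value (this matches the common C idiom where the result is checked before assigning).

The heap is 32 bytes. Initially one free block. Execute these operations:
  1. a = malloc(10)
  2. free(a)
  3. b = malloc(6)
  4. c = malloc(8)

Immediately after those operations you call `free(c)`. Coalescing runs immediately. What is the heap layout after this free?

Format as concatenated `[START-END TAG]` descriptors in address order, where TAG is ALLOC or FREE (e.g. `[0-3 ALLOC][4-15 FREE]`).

Op 1: a = malloc(10) -> a = 0; heap: [0-9 ALLOC][10-31 FREE]
Op 2: free(a) -> (freed a); heap: [0-31 FREE]
Op 3: b = malloc(6) -> b = 0; heap: [0-5 ALLOC][6-31 FREE]
Op 4: c = malloc(8) -> c = 6; heap: [0-5 ALLOC][6-13 ALLOC][14-31 FREE]
free(c): c = 6 -> block [6-13 ALLOC]; mark free, coalesce with adjacent free neighbors -> [0-5 ALLOC][6-31 FREE]

Answer: [0-5 ALLOC][6-31 FREE]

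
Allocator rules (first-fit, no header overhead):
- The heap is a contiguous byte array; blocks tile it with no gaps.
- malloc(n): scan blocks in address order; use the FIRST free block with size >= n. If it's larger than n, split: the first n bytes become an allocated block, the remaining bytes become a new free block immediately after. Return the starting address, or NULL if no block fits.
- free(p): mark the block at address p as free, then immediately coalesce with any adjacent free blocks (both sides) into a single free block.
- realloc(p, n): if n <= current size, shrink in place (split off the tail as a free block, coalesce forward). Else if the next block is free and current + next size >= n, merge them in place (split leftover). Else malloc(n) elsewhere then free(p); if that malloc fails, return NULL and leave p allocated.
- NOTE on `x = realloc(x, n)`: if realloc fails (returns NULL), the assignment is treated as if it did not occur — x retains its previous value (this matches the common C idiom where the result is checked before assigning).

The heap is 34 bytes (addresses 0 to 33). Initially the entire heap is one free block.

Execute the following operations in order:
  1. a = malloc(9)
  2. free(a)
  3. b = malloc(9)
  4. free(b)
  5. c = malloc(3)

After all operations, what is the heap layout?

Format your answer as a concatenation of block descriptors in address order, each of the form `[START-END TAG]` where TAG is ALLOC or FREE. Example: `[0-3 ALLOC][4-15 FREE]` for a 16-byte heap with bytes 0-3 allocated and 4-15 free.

Op 1: a = malloc(9) -> a = 0; heap: [0-8 ALLOC][9-33 FREE]
Op 2: free(a) -> (freed a); heap: [0-33 FREE]
Op 3: b = malloc(9) -> b = 0; heap: [0-8 ALLOC][9-33 FREE]
Op 4: free(b) -> (freed b); heap: [0-33 FREE]
Op 5: c = malloc(3) -> c = 0; heap: [0-2 ALLOC][3-33 FREE]

Answer: [0-2 ALLOC][3-33 FREE]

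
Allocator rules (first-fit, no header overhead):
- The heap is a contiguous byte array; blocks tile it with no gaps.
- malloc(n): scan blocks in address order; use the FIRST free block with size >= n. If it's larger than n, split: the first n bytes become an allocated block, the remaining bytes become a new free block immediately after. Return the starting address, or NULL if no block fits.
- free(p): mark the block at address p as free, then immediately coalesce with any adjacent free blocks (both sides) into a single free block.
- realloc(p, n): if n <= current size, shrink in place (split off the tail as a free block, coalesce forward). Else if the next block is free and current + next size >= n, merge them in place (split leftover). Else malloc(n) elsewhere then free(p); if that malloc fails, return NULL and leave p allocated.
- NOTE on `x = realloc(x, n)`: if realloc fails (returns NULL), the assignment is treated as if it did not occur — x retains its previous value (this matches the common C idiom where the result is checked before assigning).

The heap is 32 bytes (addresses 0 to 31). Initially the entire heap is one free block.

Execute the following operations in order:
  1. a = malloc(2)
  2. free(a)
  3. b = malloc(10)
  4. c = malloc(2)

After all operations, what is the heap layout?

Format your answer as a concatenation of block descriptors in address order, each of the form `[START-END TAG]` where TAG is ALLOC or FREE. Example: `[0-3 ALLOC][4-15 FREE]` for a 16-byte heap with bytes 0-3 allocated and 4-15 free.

Op 1: a = malloc(2) -> a = 0; heap: [0-1 ALLOC][2-31 FREE]
Op 2: free(a) -> (freed a); heap: [0-31 FREE]
Op 3: b = malloc(10) -> b = 0; heap: [0-9 ALLOC][10-31 FREE]
Op 4: c = malloc(2) -> c = 10; heap: [0-9 ALLOC][10-11 ALLOC][12-31 FREE]

Answer: [0-9 ALLOC][10-11 ALLOC][12-31 FREE]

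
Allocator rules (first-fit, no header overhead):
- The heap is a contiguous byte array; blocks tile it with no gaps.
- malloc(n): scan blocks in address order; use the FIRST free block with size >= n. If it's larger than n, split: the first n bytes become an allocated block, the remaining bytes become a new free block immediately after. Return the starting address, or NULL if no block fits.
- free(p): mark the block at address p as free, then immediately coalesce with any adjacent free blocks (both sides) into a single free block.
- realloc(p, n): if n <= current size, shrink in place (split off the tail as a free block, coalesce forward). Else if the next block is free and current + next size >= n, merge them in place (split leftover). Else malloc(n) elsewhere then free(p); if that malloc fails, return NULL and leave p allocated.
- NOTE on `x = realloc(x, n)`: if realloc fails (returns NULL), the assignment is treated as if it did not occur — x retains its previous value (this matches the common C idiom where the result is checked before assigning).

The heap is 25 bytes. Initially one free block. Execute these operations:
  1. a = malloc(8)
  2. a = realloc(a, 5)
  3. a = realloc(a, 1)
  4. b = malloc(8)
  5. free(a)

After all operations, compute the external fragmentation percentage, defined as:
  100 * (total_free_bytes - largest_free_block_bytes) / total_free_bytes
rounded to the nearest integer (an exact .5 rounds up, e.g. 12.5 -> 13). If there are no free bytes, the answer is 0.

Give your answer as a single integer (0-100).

Answer: 6

Derivation:
Op 1: a = malloc(8) -> a = 0; heap: [0-7 ALLOC][8-24 FREE]
Op 2: a = realloc(a, 5) -> a = 0; heap: [0-4 ALLOC][5-24 FREE]
Op 3: a = realloc(a, 1) -> a = 0; heap: [0-0 ALLOC][1-24 FREE]
Op 4: b = malloc(8) -> b = 1; heap: [0-0 ALLOC][1-8 ALLOC][9-24 FREE]
Op 5: free(a) -> (freed a); heap: [0-0 FREE][1-8 ALLOC][9-24 FREE]
Free blocks: [1 16] total_free=17 largest=16 -> 100*(17-16)/17 = 100/17 ≈ 5.882 -> rounds to 6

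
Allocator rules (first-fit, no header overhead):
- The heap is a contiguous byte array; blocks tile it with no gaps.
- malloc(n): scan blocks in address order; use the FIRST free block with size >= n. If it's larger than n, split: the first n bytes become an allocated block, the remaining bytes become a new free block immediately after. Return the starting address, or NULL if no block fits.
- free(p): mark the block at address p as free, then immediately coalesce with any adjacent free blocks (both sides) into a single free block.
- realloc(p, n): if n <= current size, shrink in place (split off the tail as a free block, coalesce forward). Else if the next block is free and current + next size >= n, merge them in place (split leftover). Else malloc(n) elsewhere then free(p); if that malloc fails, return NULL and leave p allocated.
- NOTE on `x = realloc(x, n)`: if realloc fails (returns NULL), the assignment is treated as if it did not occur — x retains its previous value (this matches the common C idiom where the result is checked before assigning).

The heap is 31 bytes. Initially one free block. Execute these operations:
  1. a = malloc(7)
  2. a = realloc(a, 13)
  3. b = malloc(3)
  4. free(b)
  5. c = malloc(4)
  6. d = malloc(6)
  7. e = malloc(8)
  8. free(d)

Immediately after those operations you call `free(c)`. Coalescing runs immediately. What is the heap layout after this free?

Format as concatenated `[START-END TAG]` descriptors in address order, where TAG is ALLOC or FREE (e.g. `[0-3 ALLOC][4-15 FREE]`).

Op 1: a = malloc(7) -> a = 0; heap: [0-6 ALLOC][7-30 FREE]
Op 2: a = realloc(a, 13) -> a = 0; heap: [0-12 ALLOC][13-30 FREE]
Op 3: b = malloc(3) -> b = 13; heap: [0-12 ALLOC][13-15 ALLOC][16-30 FREE]
Op 4: free(b) -> (freed b); heap: [0-12 ALLOC][13-30 FREE]
Op 5: c = malloc(4) -> c = 13; heap: [0-12 ALLOC][13-16 ALLOC][17-30 FREE]
Op 6: d = malloc(6) -> d = 17; heap: [0-12 ALLOC][13-16 ALLOC][17-22 ALLOC][23-30 FREE]
Op 7: e = malloc(8) -> e = 23; heap: [0-12 ALLOC][13-16 ALLOC][17-22 ALLOC][23-30 ALLOC]
Op 8: free(d) -> (freed d); heap: [0-12 ALLOC][13-16 ALLOC][17-22 FREE][23-30 ALLOC]
free(c): c = 13 -> block [13-16 ALLOC]; mark free, coalesce with adjacent free neighbors -> [0-12 ALLOC][13-22 FREE][23-30 ALLOC]

Answer: [0-12 ALLOC][13-22 FREE][23-30 ALLOC]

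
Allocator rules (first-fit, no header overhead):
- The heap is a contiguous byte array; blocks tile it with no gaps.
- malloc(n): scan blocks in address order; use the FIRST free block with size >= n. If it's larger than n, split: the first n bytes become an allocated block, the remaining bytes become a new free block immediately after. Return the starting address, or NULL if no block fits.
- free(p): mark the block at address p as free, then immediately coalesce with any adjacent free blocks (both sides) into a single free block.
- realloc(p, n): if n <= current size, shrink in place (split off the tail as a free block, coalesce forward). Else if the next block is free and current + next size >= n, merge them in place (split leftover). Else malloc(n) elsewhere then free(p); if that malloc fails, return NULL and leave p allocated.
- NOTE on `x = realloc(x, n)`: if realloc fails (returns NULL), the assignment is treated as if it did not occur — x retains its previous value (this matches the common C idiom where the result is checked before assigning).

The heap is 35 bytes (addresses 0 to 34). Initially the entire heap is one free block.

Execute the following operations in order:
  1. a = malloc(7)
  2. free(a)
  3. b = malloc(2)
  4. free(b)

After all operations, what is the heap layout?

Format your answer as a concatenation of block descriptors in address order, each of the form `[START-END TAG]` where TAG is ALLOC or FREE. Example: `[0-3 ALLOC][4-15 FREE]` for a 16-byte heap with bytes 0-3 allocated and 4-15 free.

Op 1: a = malloc(7) -> a = 0; heap: [0-6 ALLOC][7-34 FREE]
Op 2: free(a) -> (freed a); heap: [0-34 FREE]
Op 3: b = malloc(2) -> b = 0; heap: [0-1 ALLOC][2-34 FREE]
Op 4: free(b) -> (freed b); heap: [0-34 FREE]

Answer: [0-34 FREE]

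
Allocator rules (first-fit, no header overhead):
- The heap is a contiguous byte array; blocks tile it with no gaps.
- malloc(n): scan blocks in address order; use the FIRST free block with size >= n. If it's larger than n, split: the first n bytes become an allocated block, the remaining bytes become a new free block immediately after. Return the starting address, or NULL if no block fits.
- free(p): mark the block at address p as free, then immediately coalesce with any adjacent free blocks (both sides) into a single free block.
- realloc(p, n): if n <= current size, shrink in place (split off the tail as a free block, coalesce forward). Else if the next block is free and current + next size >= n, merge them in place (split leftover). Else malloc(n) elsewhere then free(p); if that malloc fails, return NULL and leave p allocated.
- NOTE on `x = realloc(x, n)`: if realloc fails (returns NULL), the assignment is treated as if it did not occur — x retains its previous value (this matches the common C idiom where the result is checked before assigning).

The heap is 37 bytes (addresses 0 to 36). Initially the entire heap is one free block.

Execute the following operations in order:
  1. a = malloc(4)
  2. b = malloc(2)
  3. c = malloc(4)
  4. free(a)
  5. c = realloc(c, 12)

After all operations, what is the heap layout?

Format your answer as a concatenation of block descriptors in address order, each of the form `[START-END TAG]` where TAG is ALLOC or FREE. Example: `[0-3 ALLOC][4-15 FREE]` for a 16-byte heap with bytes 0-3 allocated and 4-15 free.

Op 1: a = malloc(4) -> a = 0; heap: [0-3 ALLOC][4-36 FREE]
Op 2: b = malloc(2) -> b = 4; heap: [0-3 ALLOC][4-5 ALLOC][6-36 FREE]
Op 3: c = malloc(4) -> c = 6; heap: [0-3 ALLOC][4-5 ALLOC][6-9 ALLOC][10-36 FREE]
Op 4: free(a) -> (freed a); heap: [0-3 FREE][4-5 ALLOC][6-9 ALLOC][10-36 FREE]
Op 5: c = realloc(c, 12) -> c = 6; heap: [0-3 FREE][4-5 ALLOC][6-17 ALLOC][18-36 FREE]

Answer: [0-3 FREE][4-5 ALLOC][6-17 ALLOC][18-36 FREE]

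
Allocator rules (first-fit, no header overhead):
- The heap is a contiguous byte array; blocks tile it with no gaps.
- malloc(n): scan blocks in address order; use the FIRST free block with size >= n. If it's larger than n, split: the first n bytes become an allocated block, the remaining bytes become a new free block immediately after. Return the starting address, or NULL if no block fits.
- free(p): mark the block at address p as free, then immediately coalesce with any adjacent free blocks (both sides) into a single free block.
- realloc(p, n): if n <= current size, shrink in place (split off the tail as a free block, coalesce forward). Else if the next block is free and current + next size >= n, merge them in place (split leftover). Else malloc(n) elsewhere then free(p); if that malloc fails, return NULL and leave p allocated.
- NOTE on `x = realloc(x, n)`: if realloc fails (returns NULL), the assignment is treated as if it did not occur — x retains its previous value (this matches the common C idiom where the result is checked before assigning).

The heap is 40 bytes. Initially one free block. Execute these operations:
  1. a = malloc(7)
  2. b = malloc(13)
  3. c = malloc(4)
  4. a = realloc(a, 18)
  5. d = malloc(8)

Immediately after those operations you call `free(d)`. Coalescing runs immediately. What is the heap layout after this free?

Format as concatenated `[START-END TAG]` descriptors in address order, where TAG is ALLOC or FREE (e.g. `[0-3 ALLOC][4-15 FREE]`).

Op 1: a = malloc(7) -> a = 0; heap: [0-6 ALLOC][7-39 FREE]
Op 2: b = malloc(13) -> b = 7; heap: [0-6 ALLOC][7-19 ALLOC][20-39 FREE]
Op 3: c = malloc(4) -> c = 20; heap: [0-6 ALLOC][7-19 ALLOC][20-23 ALLOC][24-39 FREE]
Op 4: a = realloc(a, 18) -> NULL (a unchanged); heap: [0-6 ALLOC][7-19 ALLOC][20-23 ALLOC][24-39 FREE]
Op 5: d = malloc(8) -> d = 24; heap: [0-6 ALLOC][7-19 ALLOC][20-23 ALLOC][24-31 ALLOC][32-39 FREE]
free(d): d = 24 -> block [24-31 ALLOC]; mark free, coalesce with adjacent free neighbors -> [0-6 ALLOC][7-19 ALLOC][20-23 ALLOC][24-39 FREE]

Answer: [0-6 ALLOC][7-19 ALLOC][20-23 ALLOC][24-39 FREE]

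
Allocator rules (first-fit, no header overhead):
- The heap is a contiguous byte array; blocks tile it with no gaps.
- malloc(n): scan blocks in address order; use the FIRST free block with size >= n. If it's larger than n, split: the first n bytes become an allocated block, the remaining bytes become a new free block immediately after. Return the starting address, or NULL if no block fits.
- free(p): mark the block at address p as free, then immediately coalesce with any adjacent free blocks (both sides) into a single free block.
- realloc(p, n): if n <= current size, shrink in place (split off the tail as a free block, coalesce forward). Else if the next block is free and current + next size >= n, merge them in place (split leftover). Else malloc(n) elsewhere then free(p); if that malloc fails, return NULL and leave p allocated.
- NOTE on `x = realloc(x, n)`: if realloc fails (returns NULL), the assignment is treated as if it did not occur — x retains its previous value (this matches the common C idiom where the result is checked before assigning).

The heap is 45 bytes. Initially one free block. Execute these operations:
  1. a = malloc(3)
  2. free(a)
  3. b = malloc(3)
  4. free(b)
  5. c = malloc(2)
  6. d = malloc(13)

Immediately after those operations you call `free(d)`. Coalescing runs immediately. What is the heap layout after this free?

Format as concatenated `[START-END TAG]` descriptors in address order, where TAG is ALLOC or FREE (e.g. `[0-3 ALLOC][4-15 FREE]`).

Answer: [0-1 ALLOC][2-44 FREE]

Derivation:
Op 1: a = malloc(3) -> a = 0; heap: [0-2 ALLOC][3-44 FREE]
Op 2: free(a) -> (freed a); heap: [0-44 FREE]
Op 3: b = malloc(3) -> b = 0; heap: [0-2 ALLOC][3-44 FREE]
Op 4: free(b) -> (freed b); heap: [0-44 FREE]
Op 5: c = malloc(2) -> c = 0; heap: [0-1 ALLOC][2-44 FREE]
Op 6: d = malloc(13) -> d = 2; heap: [0-1 ALLOC][2-14 ALLOC][15-44 FREE]
free(d): d = 2 -> block [2-14 ALLOC]; mark free, coalesce with adjacent free neighbors -> [0-1 ALLOC][2-44 FREE]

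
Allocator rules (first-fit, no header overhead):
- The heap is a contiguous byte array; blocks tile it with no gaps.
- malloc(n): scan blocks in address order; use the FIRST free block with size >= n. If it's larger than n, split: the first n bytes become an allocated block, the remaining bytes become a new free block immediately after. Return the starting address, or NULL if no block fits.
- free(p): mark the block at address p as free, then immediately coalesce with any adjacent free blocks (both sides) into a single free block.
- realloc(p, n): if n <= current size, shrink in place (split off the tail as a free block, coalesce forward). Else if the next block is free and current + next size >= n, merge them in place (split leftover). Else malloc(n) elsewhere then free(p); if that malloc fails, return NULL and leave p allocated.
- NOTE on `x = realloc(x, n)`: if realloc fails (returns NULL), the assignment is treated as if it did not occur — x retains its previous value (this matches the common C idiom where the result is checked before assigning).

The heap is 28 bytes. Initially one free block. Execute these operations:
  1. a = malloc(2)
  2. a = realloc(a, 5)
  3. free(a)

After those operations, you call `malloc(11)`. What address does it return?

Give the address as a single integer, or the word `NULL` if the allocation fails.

Op 1: a = malloc(2) -> a = 0; heap: [0-1 ALLOC][2-27 FREE]
Op 2: a = realloc(a, 5) -> a = 0; heap: [0-4 ALLOC][5-27 FREE]
Op 3: free(a) -> (freed a); heap: [0-27 FREE]
malloc(11): first-fit scan over [0-27 FREE] -> 0

Answer: 0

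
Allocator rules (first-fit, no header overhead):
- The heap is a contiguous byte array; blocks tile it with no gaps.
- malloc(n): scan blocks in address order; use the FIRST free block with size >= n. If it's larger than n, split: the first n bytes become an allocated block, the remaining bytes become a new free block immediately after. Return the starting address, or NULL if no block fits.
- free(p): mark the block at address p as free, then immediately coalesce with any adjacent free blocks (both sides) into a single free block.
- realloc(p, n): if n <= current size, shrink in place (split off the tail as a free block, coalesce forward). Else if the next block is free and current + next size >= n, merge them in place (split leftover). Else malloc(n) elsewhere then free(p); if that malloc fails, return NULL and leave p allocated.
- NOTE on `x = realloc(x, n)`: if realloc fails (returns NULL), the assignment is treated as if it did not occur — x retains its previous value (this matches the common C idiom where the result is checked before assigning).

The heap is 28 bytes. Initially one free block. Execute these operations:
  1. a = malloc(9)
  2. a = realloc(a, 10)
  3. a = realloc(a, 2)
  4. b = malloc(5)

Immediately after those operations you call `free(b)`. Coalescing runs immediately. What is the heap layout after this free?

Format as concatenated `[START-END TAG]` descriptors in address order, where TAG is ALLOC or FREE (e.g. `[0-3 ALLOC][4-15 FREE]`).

Answer: [0-1 ALLOC][2-27 FREE]

Derivation:
Op 1: a = malloc(9) -> a = 0; heap: [0-8 ALLOC][9-27 FREE]
Op 2: a = realloc(a, 10) -> a = 0; heap: [0-9 ALLOC][10-27 FREE]
Op 3: a = realloc(a, 2) -> a = 0; heap: [0-1 ALLOC][2-27 FREE]
Op 4: b = malloc(5) -> b = 2; heap: [0-1 ALLOC][2-6 ALLOC][7-27 FREE]
free(b): b = 2 -> block [2-6 ALLOC]; mark free, coalesce with adjacent free neighbors -> [0-1 ALLOC][2-27 FREE]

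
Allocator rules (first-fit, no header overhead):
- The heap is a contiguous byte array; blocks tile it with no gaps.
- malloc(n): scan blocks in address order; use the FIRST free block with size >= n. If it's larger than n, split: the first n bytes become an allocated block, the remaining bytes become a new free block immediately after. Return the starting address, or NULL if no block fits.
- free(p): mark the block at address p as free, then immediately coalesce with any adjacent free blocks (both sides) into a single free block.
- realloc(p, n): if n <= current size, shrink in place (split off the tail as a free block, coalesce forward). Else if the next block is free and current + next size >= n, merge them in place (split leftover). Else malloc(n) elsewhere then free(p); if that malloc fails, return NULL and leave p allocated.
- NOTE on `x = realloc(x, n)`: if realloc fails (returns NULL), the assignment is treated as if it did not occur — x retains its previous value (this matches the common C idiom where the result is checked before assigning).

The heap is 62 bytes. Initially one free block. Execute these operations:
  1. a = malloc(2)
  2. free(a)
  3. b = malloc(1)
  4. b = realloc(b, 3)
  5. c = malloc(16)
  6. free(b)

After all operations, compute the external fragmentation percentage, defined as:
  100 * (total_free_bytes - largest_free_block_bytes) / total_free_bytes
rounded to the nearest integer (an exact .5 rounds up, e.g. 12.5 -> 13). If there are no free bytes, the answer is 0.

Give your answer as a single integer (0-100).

Answer: 7

Derivation:
Op 1: a = malloc(2) -> a = 0; heap: [0-1 ALLOC][2-61 FREE]
Op 2: free(a) -> (freed a); heap: [0-61 FREE]
Op 3: b = malloc(1) -> b = 0; heap: [0-0 ALLOC][1-61 FREE]
Op 4: b = realloc(b, 3) -> b = 0; heap: [0-2 ALLOC][3-61 FREE]
Op 5: c = malloc(16) -> c = 3; heap: [0-2 ALLOC][3-18 ALLOC][19-61 FREE]
Op 6: free(b) -> (freed b); heap: [0-2 FREE][3-18 ALLOC][19-61 FREE]
Free blocks: [3 43] total_free=46 largest=43 -> 100*(46-43)/46 = 300/46 ≈ 6.522 -> rounds to 7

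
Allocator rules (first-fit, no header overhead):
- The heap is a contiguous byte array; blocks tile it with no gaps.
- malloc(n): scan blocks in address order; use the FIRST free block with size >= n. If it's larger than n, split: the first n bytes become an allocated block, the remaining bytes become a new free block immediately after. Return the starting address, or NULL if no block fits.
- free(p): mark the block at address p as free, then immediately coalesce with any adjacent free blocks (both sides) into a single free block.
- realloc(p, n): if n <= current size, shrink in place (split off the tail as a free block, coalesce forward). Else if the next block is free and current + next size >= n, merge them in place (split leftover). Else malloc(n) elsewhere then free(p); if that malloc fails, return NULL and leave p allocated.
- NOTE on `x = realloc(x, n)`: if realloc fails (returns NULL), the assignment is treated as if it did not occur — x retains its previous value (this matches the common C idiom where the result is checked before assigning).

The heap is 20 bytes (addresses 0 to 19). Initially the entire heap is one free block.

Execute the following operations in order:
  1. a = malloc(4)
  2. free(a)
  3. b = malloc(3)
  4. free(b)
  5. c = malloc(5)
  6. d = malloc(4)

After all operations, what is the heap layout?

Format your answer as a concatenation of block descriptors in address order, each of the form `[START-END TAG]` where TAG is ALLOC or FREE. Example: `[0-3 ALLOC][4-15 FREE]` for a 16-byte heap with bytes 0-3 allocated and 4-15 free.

Op 1: a = malloc(4) -> a = 0; heap: [0-3 ALLOC][4-19 FREE]
Op 2: free(a) -> (freed a); heap: [0-19 FREE]
Op 3: b = malloc(3) -> b = 0; heap: [0-2 ALLOC][3-19 FREE]
Op 4: free(b) -> (freed b); heap: [0-19 FREE]
Op 5: c = malloc(5) -> c = 0; heap: [0-4 ALLOC][5-19 FREE]
Op 6: d = malloc(4) -> d = 5; heap: [0-4 ALLOC][5-8 ALLOC][9-19 FREE]

Answer: [0-4 ALLOC][5-8 ALLOC][9-19 FREE]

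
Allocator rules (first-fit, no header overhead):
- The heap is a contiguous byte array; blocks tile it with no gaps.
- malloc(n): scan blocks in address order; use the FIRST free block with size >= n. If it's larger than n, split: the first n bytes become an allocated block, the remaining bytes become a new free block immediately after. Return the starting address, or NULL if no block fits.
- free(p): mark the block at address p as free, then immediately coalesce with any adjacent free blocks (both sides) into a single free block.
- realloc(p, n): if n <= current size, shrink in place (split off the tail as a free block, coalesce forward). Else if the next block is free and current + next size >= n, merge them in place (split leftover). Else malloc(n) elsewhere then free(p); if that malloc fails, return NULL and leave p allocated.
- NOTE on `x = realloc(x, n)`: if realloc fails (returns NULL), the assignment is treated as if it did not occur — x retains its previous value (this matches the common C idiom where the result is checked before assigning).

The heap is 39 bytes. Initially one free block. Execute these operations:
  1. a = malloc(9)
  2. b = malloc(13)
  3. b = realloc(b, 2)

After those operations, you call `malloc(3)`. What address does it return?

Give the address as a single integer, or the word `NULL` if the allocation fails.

Op 1: a = malloc(9) -> a = 0; heap: [0-8 ALLOC][9-38 FREE]
Op 2: b = malloc(13) -> b = 9; heap: [0-8 ALLOC][9-21 ALLOC][22-38 FREE]
Op 3: b = realloc(b, 2) -> b = 9; heap: [0-8 ALLOC][9-10 ALLOC][11-38 FREE]
malloc(3): first-fit scan over [0-8 ALLOC][9-10 ALLOC][11-38 FREE] -> 11

Answer: 11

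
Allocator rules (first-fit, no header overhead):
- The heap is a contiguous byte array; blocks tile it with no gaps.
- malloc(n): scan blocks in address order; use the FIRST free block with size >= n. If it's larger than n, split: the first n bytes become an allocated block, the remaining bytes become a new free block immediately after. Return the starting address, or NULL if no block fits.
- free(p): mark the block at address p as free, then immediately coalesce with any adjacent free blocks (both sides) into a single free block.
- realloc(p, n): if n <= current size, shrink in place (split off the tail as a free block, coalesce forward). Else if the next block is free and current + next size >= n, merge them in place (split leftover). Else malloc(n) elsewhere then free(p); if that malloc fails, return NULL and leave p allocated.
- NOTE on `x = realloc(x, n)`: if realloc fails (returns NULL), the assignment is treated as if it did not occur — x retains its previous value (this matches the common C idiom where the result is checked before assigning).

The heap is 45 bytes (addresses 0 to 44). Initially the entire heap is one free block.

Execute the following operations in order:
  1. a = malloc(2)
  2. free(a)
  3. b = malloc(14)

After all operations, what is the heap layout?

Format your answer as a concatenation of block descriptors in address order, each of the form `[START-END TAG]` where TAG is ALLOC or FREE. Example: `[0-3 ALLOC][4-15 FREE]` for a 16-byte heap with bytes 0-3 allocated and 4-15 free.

Answer: [0-13 ALLOC][14-44 FREE]

Derivation:
Op 1: a = malloc(2) -> a = 0; heap: [0-1 ALLOC][2-44 FREE]
Op 2: free(a) -> (freed a); heap: [0-44 FREE]
Op 3: b = malloc(14) -> b = 0; heap: [0-13 ALLOC][14-44 FREE]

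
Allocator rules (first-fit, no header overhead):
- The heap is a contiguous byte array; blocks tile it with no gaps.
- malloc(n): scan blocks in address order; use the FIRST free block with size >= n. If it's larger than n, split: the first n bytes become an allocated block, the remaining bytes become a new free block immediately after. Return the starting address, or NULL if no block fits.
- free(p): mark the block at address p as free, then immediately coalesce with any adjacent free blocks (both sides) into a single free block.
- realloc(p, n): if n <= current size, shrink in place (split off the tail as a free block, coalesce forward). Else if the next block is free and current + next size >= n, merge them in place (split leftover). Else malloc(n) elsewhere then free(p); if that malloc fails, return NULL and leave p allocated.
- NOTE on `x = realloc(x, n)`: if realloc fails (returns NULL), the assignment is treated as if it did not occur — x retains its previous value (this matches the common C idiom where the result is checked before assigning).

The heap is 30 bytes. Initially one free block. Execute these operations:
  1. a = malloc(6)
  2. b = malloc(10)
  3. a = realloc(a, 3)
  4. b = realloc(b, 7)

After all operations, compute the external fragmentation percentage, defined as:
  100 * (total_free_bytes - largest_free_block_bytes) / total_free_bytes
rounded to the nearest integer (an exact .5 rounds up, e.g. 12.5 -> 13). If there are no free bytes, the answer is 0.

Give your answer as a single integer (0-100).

Op 1: a = malloc(6) -> a = 0; heap: [0-5 ALLOC][6-29 FREE]
Op 2: b = malloc(10) -> b = 6; heap: [0-5 ALLOC][6-15 ALLOC][16-29 FREE]
Op 3: a = realloc(a, 3) -> a = 0; heap: [0-2 ALLOC][3-5 FREE][6-15 ALLOC][16-29 FREE]
Op 4: b = realloc(b, 7) -> b = 6; heap: [0-2 ALLOC][3-5 FREE][6-12 ALLOC][13-29 FREE]
Free blocks: [3 17] total_free=20 largest=17 -> 100*(20-17)/20 = 300/20 = 15

Answer: 15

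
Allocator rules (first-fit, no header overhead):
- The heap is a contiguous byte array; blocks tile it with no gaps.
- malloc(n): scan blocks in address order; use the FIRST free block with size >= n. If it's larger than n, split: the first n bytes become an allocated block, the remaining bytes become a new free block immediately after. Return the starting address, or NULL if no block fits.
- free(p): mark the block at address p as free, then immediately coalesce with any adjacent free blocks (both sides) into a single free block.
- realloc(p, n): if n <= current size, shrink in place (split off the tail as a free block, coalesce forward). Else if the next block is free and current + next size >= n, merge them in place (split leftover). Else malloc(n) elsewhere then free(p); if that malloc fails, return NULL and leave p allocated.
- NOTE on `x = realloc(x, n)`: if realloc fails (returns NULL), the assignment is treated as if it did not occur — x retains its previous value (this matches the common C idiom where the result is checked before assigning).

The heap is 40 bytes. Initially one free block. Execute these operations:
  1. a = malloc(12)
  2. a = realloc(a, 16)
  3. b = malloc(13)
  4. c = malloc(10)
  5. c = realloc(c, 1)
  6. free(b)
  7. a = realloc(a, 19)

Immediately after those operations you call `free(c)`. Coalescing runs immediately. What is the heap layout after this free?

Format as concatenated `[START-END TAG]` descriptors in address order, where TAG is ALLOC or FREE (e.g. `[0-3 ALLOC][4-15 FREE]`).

Answer: [0-18 ALLOC][19-39 FREE]

Derivation:
Op 1: a = malloc(12) -> a = 0; heap: [0-11 ALLOC][12-39 FREE]
Op 2: a = realloc(a, 16) -> a = 0; heap: [0-15 ALLOC][16-39 FREE]
Op 3: b = malloc(13) -> b = 16; heap: [0-15 ALLOC][16-28 ALLOC][29-39 FREE]
Op 4: c = malloc(10) -> c = 29; heap: [0-15 ALLOC][16-28 ALLOC][29-38 ALLOC][39-39 FREE]
Op 5: c = realloc(c, 1) -> c = 29; heap: [0-15 ALLOC][16-28 ALLOC][29-29 ALLOC][30-39 FREE]
Op 6: free(b) -> (freed b); heap: [0-15 ALLOC][16-28 FREE][29-29 ALLOC][30-39 FREE]
Op 7: a = realloc(a, 19) -> a = 0; heap: [0-18 ALLOC][19-28 FREE][29-29 ALLOC][30-39 FREE]
free(c): c = 29 -> block [29-29 ALLOC]; mark free, coalesce with adjacent free neighbors -> [0-18 ALLOC][19-39 FREE]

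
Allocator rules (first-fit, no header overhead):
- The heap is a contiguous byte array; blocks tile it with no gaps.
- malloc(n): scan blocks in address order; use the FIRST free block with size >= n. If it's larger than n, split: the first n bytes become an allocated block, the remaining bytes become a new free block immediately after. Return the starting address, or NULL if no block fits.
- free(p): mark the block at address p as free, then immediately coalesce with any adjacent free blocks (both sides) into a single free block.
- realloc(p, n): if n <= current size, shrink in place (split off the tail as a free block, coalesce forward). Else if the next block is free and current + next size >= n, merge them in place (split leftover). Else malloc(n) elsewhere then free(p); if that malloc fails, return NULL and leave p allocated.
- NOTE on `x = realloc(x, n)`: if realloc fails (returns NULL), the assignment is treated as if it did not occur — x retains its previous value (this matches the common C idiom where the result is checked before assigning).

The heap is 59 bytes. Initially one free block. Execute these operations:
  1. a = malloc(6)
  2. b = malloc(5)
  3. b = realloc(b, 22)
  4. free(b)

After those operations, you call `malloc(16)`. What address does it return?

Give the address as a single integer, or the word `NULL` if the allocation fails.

Op 1: a = malloc(6) -> a = 0; heap: [0-5 ALLOC][6-58 FREE]
Op 2: b = malloc(5) -> b = 6; heap: [0-5 ALLOC][6-10 ALLOC][11-58 FREE]
Op 3: b = realloc(b, 22) -> b = 6; heap: [0-5 ALLOC][6-27 ALLOC][28-58 FREE]
Op 4: free(b) -> (freed b); heap: [0-5 ALLOC][6-58 FREE]
malloc(16): first-fit scan over [0-5 ALLOC][6-58 FREE] -> 6

Answer: 6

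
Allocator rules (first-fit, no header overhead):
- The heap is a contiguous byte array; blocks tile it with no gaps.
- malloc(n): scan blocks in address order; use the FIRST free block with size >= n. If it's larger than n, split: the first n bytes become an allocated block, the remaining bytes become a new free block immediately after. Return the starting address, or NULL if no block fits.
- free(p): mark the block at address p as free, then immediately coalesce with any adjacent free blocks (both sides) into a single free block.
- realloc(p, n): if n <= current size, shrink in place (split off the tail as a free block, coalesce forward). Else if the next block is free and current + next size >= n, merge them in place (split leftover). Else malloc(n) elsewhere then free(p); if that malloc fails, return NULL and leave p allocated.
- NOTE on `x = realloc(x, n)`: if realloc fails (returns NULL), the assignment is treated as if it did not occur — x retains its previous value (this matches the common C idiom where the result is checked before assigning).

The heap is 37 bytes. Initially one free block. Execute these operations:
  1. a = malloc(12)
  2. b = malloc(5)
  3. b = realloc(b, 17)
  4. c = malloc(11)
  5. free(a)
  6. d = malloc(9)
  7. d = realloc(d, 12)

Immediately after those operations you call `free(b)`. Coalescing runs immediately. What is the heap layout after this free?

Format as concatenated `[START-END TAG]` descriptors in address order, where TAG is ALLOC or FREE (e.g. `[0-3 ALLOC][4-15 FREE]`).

Answer: [0-11 ALLOC][12-36 FREE]

Derivation:
Op 1: a = malloc(12) -> a = 0; heap: [0-11 ALLOC][12-36 FREE]
Op 2: b = malloc(5) -> b = 12; heap: [0-11 ALLOC][12-16 ALLOC][17-36 FREE]
Op 3: b = realloc(b, 17) -> b = 12; heap: [0-11 ALLOC][12-28 ALLOC][29-36 FREE]
Op 4: c = malloc(11) -> c = NULL; heap: [0-11 ALLOC][12-28 ALLOC][29-36 FREE]
Op 5: free(a) -> (freed a); heap: [0-11 FREE][12-28 ALLOC][29-36 FREE]
Op 6: d = malloc(9) -> d = 0; heap: [0-8 ALLOC][9-11 FREE][12-28 ALLOC][29-36 FREE]
Op 7: d = realloc(d, 12) -> d = 0; heap: [0-11 ALLOC][12-28 ALLOC][29-36 FREE]
free(b): b = 12 -> block [12-28 ALLOC]; mark free, coalesce with adjacent free neighbors -> [0-11 ALLOC][12-36 FREE]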